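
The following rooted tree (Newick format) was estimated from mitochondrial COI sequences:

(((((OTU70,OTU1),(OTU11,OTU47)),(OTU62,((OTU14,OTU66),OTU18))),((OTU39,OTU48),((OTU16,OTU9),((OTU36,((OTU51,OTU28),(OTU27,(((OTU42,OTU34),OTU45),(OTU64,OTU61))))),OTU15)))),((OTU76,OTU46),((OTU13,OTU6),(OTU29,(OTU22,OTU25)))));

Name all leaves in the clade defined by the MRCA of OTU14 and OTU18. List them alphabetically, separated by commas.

OTU14, OTU18, OTU66

Tracing OTU14: it sits inside (OTU14,OTU66).
Tracing OTU18: it sits inside ((OTU14,OTU66),OTU18).
The smallest clade enclosing both is ((OTU14,OTU66),OTU18); the answer is its 3 terminal taxa in alphabetical order.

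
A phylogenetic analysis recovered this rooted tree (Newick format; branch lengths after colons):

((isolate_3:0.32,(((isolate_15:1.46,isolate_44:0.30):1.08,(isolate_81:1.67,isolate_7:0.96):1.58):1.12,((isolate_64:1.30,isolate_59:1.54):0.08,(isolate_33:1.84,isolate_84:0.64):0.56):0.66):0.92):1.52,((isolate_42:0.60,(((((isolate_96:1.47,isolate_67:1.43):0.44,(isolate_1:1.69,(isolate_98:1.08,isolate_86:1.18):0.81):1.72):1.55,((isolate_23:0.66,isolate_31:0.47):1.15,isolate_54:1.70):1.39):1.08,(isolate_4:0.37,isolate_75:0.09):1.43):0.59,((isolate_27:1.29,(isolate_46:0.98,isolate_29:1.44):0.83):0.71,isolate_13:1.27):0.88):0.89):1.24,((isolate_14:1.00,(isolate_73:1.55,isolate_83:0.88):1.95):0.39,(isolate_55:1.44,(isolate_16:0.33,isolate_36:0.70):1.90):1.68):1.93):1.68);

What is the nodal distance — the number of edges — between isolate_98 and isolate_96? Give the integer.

5

The MRCA of isolate_98 and isolate_96 is the node subtending ((isolate_96,isolate_67),(isolate_1,(isolate_98,isolate_86))).
From isolate_98 up to that node: 3 branches. From isolate_96 up to the same node: 2 branches. Total: 3 + 2 = 5.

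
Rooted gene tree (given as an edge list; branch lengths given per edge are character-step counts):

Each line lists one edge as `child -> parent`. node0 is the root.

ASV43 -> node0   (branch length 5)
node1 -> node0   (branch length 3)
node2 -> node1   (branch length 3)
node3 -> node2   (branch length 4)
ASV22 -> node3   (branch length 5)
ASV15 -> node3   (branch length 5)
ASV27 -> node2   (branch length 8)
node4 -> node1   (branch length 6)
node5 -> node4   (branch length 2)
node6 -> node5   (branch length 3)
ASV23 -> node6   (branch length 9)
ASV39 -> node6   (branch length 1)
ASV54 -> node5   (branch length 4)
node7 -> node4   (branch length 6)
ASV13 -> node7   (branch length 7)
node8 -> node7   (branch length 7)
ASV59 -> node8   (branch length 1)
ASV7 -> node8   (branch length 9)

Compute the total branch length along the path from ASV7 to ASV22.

40

The path runs ASV7 → … → MRCA → … → ASV22; the MRCA is the node subtending (((ASV22,ASV15),ASV27),(((ASV23,ASV39),ASV54),(ASV13,(ASV59,ASV7)))).
Branch lengths along that path: 9 + 7 + 6 + 6 + 3 + 4 + 5 = 40.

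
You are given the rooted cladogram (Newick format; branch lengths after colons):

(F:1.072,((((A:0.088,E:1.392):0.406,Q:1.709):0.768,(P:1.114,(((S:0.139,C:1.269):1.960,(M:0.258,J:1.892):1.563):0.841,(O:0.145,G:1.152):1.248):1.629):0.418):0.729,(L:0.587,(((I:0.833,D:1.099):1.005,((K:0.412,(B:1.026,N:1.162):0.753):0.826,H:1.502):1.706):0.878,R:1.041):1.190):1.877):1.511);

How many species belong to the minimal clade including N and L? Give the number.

The MRCA of N and L is the node subtending (L,(((I,D),((K,(B,N)),H)),R)).
That clade contains 8 terminal taxa: B, D, H, I, K, L, N, R.

8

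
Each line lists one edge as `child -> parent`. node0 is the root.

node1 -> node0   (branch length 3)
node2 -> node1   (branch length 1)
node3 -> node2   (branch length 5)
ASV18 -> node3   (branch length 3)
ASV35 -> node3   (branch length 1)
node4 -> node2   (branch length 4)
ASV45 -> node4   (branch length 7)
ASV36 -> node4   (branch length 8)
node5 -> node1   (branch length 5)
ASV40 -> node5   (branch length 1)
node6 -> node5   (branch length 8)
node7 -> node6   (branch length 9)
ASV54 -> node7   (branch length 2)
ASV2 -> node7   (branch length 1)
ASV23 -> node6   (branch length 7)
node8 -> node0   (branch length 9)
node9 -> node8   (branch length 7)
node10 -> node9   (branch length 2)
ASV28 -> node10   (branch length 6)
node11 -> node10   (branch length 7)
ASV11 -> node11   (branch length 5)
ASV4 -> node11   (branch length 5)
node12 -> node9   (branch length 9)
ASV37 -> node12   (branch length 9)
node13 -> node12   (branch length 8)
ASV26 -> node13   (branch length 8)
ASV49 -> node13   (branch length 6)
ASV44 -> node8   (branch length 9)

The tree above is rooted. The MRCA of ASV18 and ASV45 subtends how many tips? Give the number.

The MRCA of ASV18 and ASV45 is the node subtending ((ASV18,ASV35),(ASV45,ASV36)).
That clade contains 4 terminal taxa: ASV18, ASV35, ASV36, ASV45.

4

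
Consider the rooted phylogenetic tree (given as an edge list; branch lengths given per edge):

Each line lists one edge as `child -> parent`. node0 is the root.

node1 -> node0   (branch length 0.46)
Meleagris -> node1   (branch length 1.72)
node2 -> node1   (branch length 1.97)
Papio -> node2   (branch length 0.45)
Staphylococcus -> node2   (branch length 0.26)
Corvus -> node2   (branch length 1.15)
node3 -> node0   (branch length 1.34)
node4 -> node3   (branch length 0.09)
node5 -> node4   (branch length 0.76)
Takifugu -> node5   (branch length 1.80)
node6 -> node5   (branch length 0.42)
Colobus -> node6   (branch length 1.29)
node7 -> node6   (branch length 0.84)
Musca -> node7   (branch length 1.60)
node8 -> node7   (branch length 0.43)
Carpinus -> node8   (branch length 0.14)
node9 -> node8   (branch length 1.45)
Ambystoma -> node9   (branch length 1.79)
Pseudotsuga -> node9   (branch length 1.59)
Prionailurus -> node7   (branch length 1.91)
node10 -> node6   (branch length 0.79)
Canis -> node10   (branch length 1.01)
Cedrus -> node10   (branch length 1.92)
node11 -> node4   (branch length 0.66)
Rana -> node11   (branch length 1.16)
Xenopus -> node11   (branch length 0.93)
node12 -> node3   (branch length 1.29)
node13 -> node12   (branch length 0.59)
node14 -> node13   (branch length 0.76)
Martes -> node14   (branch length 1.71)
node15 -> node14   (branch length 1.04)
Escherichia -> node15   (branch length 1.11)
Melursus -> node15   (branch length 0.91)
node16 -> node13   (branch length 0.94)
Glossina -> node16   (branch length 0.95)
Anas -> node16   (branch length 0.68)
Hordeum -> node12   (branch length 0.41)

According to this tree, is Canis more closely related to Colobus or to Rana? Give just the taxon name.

Colobus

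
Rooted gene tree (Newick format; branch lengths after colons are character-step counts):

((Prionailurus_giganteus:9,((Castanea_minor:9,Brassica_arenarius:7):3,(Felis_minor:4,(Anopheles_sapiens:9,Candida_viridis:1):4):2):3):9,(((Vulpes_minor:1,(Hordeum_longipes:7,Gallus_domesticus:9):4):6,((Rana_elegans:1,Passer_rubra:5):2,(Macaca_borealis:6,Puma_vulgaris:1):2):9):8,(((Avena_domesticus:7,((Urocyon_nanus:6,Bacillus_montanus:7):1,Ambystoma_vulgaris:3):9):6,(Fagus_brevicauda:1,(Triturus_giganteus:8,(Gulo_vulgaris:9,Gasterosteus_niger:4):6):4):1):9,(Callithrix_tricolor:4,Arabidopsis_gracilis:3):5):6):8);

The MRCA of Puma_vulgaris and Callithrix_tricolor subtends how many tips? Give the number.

The MRCA of Puma_vulgaris and Callithrix_tricolor is the node subtending (((Vulpes_minor,(Hordeum_longipes,Gallus_domesticus)),((Rana_elegans,Passer_rubra),(Macaca_borealis,Puma_vulgaris))),(((Avena_domesticus,((Urocyon_nanus,Bacillus_montanus),Ambystoma_vulgaris)),(Fagus_brevicauda,(Triturus_giganteus,(Gulo_vulgaris,Gasterosteus_niger)))),(Callithrix_tricolor,Arabidopsis_gracilis))).
That clade contains 17 terminal taxa: Ambystoma_vulgaris, Arabidopsis_gracilis, Avena_domesticus, Bacillus_montanus, Callithrix_tricolor, Fagus_brevicauda, Gallus_domesticus, Gasterosteus_niger, Gulo_vulgaris, Hordeum_longipes, Macaca_borealis, Passer_rubra, Puma_vulgaris, Rana_elegans, Triturus_giganteus, Urocyon_nanus, Vulpes_minor.

17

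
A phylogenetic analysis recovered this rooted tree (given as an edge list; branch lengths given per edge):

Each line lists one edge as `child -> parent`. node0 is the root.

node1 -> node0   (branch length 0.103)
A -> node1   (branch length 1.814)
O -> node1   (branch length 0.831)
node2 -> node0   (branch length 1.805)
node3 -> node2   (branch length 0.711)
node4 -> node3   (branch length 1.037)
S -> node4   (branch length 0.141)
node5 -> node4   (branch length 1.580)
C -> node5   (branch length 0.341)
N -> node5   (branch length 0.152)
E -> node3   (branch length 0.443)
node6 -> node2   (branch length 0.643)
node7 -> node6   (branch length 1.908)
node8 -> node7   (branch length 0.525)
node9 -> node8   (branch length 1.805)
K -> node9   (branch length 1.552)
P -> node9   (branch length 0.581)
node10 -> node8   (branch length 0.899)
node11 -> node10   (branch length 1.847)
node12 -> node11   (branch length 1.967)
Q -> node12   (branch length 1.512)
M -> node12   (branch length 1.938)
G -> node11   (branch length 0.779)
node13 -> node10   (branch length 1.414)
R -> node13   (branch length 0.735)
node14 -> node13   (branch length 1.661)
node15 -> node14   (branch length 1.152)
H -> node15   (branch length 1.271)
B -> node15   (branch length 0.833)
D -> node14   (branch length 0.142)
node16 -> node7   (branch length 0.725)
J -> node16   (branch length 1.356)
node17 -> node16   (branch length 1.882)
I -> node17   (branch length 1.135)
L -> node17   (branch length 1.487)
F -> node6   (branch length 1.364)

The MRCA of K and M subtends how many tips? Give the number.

9

The MRCA of K and M is the node subtending ((K,P),(((Q,M),G),(R,((H,B),D)))).
That clade contains 9 terminal taxa: B, D, G, H, K, M, P, Q, R.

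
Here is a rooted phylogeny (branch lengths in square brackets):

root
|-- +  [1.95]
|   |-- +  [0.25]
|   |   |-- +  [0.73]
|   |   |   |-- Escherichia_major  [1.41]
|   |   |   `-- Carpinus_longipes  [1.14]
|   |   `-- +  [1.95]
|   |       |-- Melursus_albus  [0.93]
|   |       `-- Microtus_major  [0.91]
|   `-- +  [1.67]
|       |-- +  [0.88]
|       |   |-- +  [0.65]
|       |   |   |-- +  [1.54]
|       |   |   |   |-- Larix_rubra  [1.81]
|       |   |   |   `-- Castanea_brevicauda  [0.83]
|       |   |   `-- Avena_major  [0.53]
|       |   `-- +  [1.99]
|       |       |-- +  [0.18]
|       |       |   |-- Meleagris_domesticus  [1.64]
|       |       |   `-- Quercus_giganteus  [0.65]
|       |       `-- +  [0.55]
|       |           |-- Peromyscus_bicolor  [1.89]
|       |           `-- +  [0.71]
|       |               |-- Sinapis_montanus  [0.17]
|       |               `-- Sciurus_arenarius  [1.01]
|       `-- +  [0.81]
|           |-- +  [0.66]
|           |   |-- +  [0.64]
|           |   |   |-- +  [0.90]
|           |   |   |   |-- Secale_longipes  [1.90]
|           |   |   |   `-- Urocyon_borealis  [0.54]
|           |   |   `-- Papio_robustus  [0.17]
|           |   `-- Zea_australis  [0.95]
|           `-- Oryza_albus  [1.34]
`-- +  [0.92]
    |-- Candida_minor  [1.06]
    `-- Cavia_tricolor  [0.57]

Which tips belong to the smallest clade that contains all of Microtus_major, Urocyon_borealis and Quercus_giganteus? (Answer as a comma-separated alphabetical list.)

Tracing Microtus_major: it sits inside (Melursus_albus,Microtus_major).
Tracing Urocyon_borealis: it sits inside (Secale_longipes,Urocyon_borealis).
Tracing Quercus_giganteus: it sits inside (Meleagris_domesticus,Quercus_giganteus).
The smallest clade enclosing all 3 is (((Escherichia_major,Carpinus_longipes),(Melursus_albus,Microtus_major)),((((Larix_rubra,Castanea_brevicauda),Avena_major),((Meleagris_domesticus,Quercus_giganteus),(Peromyscus_bicolor,(Sinapis_montanus,Sciurus_arenarius)))),((((Secale_longipes,Urocyon_borealis),Papio_robustus),Zea_australis),Oryza_albus))); the answer is its 17 terminal taxa in alphabetical order.

Avena_major, Carpinus_longipes, Castanea_brevicauda, Escherichia_major, Larix_rubra, Meleagris_domesticus, Melursus_albus, Microtus_major, Oryza_albus, Papio_robustus, Peromyscus_bicolor, Quercus_giganteus, Sciurus_arenarius, Secale_longipes, Sinapis_montanus, Urocyon_borealis, Zea_australis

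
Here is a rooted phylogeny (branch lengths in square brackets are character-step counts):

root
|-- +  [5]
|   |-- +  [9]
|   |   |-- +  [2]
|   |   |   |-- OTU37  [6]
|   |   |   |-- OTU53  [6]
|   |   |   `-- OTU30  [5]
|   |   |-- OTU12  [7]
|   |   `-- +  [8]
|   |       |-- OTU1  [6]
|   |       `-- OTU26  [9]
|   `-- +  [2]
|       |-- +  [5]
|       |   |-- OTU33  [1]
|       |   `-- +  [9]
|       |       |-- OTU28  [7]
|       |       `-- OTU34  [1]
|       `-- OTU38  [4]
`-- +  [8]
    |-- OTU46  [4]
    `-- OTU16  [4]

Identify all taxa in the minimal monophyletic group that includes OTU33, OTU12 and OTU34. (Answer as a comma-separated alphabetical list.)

OTU1, OTU12, OTU26, OTU28, OTU30, OTU33, OTU34, OTU37, OTU38, OTU53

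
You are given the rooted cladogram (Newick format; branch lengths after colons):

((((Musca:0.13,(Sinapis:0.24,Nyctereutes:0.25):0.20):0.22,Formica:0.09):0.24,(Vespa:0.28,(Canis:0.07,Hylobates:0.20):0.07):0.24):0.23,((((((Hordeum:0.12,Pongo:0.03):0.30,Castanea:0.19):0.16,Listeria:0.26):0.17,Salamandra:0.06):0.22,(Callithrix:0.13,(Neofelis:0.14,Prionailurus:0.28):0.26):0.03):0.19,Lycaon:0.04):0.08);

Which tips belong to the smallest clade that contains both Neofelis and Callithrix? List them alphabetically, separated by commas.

Callithrix, Neofelis, Prionailurus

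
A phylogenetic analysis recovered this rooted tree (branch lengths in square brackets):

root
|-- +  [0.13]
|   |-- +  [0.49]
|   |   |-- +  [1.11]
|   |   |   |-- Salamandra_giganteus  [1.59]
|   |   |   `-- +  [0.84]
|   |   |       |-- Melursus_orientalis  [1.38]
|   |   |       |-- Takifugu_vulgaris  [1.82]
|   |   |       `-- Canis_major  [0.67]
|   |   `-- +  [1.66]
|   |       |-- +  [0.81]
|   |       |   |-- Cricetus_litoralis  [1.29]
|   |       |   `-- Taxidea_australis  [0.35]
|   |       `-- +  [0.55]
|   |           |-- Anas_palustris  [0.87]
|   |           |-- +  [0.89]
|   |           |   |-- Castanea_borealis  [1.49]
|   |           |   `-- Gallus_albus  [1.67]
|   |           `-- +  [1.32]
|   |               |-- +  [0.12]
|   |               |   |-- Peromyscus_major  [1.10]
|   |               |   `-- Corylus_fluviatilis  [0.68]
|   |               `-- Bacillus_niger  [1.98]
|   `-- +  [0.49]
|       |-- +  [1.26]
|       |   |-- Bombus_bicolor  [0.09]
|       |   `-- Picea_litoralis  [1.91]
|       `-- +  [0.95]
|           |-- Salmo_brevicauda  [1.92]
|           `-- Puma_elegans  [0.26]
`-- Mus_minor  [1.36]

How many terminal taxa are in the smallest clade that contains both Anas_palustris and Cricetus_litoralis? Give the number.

8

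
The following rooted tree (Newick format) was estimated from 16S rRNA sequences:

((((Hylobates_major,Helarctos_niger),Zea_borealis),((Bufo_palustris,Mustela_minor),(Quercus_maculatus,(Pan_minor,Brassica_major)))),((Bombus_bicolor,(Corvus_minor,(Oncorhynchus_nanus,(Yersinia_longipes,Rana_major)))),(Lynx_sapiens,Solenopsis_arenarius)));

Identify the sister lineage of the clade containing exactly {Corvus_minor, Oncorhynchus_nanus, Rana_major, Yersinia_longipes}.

The clade containing exactly {Corvus_minor, Oncorhynchus_nanus, Rana_major, Yersinia_longipes} attaches to the tree at the node subtending (Bombus_bicolor,(Corvus_minor,(Oncorhynchus_nanus,(Yersinia_longipes,Rana_major)))).
The other lineage descending from that same node — the sister group — is the single tip Bombus_bicolor.

Bombus_bicolor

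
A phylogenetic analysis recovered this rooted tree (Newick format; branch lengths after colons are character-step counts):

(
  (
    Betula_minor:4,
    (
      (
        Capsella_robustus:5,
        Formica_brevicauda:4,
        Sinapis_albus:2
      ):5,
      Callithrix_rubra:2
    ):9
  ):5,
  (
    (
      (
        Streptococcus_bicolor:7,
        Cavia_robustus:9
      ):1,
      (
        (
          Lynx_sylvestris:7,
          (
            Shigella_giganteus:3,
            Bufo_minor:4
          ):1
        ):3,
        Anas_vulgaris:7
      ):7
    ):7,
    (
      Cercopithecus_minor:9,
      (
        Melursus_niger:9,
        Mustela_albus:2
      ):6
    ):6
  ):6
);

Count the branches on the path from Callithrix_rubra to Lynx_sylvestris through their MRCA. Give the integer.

The MRCA of Callithrix_rubra and Lynx_sylvestris is the root of the tree.
From Callithrix_rubra up to that node: 3 branches. From Lynx_sylvestris up to the same node: 5 branches. Total: 3 + 5 = 8.

8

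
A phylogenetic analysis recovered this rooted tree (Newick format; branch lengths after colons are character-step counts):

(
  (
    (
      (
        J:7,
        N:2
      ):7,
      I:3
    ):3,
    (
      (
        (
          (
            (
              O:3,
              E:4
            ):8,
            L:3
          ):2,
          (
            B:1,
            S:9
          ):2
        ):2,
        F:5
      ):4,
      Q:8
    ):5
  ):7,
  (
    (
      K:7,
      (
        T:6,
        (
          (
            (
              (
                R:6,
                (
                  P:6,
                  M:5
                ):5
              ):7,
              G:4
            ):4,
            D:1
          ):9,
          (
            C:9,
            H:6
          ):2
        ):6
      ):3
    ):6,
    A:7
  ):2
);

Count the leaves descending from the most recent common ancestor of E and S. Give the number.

The MRCA of E and S is the node subtending (((O,E),L),(B,S)).
That clade contains 5 terminal taxa: B, E, L, O, S.

5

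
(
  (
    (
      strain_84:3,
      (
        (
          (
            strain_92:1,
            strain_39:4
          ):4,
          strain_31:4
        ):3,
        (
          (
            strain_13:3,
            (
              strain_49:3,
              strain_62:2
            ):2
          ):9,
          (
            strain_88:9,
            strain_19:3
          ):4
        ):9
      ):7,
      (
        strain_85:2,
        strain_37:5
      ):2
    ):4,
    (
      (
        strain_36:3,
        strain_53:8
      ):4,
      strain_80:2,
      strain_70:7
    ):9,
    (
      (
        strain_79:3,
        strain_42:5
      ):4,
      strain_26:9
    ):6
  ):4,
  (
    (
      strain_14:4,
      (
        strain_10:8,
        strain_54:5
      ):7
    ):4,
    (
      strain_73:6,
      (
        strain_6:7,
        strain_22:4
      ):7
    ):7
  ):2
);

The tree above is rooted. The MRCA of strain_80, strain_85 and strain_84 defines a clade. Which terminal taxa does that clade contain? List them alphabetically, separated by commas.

strain_13, strain_19, strain_26, strain_31, strain_36, strain_37, strain_39, strain_42, strain_49, strain_53, strain_62, strain_70, strain_79, strain_80, strain_84, strain_85, strain_88, strain_92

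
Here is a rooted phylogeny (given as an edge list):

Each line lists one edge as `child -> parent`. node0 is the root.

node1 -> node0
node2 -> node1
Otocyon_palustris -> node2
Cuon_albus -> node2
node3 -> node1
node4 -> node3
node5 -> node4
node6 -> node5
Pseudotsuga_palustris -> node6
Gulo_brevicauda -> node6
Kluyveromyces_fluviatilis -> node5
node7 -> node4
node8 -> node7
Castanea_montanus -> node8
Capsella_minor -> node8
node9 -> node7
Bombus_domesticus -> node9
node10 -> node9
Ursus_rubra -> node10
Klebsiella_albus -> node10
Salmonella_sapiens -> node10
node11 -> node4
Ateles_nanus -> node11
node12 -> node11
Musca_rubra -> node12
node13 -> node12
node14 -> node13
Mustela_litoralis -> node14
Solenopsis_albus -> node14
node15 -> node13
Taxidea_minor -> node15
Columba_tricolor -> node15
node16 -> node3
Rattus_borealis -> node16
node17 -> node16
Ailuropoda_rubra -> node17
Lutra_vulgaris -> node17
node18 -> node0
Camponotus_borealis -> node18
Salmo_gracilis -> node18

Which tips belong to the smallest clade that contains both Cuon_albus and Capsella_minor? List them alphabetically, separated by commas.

Tracing Cuon_albus: it sits inside (Otocyon_palustris,Cuon_albus).
Tracing Capsella_minor: it sits inside (Castanea_montanus,Capsella_minor).
The smallest clade enclosing both is ((Otocyon_palustris,Cuon_albus),((((Pseudotsuga_palustris,Gulo_brevicauda),Kluyveromyces_fluviatilis),((Castanea_montanus,Capsella_minor),(Bombus_domesticus,(Ursus_rubra,Klebsiella_albus,Salmonella_sapiens))),(Ateles_nanus,(Musca_rubra,((Mustela_litoralis,Solenopsis_albus),(Taxidea_minor,Columba_tricolor))))),(Rattus_borealis,(Ailuropoda_rubra,Lutra_vulgaris)))); the answer is its 20 terminal taxa in alphabetical order.

Ailuropoda_rubra, Ateles_nanus, Bombus_domesticus, Capsella_minor, Castanea_montanus, Columba_tricolor, Cuon_albus, Gulo_brevicauda, Klebsiella_albus, Kluyveromyces_fluviatilis, Lutra_vulgaris, Musca_rubra, Mustela_litoralis, Otocyon_palustris, Pseudotsuga_palustris, Rattus_borealis, Salmonella_sapiens, Solenopsis_albus, Taxidea_minor, Ursus_rubra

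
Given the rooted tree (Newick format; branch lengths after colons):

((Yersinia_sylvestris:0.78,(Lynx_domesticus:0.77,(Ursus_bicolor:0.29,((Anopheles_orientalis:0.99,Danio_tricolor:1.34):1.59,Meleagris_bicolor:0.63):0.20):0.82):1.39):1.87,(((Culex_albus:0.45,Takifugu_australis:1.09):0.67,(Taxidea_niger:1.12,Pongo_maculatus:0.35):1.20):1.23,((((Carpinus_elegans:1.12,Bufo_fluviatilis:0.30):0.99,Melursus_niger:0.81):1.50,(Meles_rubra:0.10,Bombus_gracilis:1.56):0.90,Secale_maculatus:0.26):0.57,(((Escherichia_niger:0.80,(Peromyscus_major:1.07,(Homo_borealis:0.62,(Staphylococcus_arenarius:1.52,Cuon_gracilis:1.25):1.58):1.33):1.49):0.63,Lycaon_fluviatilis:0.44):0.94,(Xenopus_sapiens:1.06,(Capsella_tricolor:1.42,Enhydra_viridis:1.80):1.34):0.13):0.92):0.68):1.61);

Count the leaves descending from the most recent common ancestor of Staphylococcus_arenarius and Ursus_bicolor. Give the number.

25

The MRCA of Staphylococcus_arenarius and Ursus_bicolor is the root, so the clade is the entire tree.
That clade contains 25 terminal taxa: Anopheles_orientalis, Bombus_gracilis, Bufo_fluviatilis, Capsella_tricolor, Carpinus_elegans, Culex_albus, Cuon_gracilis, Danio_tricolor, Enhydra_viridis, Escherichia_niger, Homo_borealis, Lycaon_fluviatilis, Lynx_domesticus, Meleagris_bicolor, Meles_rubra, Melursus_niger, Peromyscus_major, Pongo_maculatus, Secale_maculatus, Staphylococcus_arenarius, Takifugu_australis, Taxidea_niger, Ursus_bicolor, Xenopus_sapiens, Yersinia_sylvestris.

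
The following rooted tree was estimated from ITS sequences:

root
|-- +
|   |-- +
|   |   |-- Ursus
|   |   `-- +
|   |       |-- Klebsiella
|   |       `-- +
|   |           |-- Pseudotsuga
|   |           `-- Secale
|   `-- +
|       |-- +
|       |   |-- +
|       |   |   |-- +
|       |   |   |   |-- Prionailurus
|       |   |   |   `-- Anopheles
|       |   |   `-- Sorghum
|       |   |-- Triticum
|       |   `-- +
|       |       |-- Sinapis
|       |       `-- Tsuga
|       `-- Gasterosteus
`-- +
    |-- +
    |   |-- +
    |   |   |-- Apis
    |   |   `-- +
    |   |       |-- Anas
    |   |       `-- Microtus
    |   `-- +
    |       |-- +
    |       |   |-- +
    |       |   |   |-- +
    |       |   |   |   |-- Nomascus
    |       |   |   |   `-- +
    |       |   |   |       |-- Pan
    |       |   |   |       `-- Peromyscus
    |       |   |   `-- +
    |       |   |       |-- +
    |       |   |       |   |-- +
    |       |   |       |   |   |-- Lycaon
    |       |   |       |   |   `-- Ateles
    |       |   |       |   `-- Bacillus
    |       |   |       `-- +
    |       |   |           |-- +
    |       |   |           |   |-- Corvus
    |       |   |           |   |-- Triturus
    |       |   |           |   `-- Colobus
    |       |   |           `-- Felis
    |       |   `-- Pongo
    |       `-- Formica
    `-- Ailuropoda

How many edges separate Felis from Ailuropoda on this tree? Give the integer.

8

The MRCA of Felis and Ailuropoda is the node subtending (((Apis,(Anas,Microtus)),((((Nomascus,(Pan,Peromyscus)),(((Lycaon,Ateles),Bacillus),((Corvus,Triturus,Colobus),Felis))),Pongo),Formica)),Ailuropoda).
From Felis up to that node: 7 branches. From Ailuropoda up to the same node: 1 branch. Total: 7 + 1 = 8.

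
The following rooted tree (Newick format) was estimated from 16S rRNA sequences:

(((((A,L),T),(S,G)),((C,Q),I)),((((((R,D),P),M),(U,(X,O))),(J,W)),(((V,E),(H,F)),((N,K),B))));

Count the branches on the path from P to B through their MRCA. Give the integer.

8

The MRCA of P and B is the node subtending ((((((R,D),P),M),(U,(X,O))),(J,W)),(((V,E),(H,F)),((N,K),B))).
From P up to that node: 5 branches. From B up to the same node: 3 branches. Total: 5 + 3 = 8.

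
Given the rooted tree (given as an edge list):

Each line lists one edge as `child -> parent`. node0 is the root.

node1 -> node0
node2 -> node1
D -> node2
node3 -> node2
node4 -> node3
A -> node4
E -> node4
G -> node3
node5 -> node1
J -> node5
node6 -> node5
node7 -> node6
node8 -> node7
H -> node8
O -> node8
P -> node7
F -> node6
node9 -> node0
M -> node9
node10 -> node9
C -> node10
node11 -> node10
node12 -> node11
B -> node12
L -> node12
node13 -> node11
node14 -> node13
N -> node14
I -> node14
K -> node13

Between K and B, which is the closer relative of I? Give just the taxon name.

K

The MRCA of I and K subtends ((N,I),K) (3 taxa).
The MRCA of I and B subtends ((B,L),((N,I),K)) (5 taxa).
The first is nested inside the second, so I shares a more recent common ancestor with K.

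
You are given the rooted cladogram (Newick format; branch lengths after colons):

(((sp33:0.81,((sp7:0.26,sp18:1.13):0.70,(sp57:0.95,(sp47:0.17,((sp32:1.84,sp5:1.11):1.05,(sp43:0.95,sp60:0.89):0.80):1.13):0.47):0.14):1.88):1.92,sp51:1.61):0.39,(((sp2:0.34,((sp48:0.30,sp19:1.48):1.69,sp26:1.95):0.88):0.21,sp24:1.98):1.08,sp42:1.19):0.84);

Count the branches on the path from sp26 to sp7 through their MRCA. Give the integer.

The MRCA of sp26 and sp7 is the root of the tree.
From sp26 up to that node: 5 branches. From sp7 up to the same node: 5 branches. Total: 5 + 5 = 10.

10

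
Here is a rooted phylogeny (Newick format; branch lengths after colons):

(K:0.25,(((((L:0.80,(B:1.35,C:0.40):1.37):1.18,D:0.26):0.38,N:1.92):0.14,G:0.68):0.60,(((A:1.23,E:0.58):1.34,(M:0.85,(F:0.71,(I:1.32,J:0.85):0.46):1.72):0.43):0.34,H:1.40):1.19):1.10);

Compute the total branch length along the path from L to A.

7.20

The path runs L → … → MRCA → … → A; the MRCA is the node subtending (((((L,(B,C)),D),N),G),(((A,E),(M,(F,(I,J)))),H)).
Branch lengths along that path: 0.80 + 1.18 + 0.38 + 0.14 + 0.60 + 1.19 + 0.34 + 1.34 + 1.23 = 7.20.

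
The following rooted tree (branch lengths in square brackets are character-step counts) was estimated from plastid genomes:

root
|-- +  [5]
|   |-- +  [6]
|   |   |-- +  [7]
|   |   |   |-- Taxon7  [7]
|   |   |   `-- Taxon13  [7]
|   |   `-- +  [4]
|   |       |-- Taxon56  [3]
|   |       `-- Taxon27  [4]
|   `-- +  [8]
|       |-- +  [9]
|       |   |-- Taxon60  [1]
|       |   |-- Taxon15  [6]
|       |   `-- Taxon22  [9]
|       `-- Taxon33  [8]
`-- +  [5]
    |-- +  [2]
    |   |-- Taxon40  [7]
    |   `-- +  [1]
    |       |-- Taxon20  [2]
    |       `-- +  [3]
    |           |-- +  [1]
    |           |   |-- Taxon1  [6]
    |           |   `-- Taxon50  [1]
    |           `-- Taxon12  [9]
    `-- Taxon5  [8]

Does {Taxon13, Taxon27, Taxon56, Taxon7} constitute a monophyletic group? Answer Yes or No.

The most recent common ancestor of these taxa subtends ((Taxon7,Taxon13),(Taxon56,Taxon27)).
That clade has exactly 4 tips — every listed taxon and nothing else — so the group is monophyletic.

Yes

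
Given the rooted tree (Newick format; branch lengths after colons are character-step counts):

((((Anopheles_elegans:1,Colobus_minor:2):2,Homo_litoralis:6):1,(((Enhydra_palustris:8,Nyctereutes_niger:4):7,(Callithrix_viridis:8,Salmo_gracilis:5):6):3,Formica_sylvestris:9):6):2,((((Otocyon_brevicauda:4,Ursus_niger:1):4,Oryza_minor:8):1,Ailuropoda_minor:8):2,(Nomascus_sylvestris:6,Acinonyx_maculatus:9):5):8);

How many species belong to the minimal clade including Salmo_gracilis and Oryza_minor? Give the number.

14

The MRCA of Salmo_gracilis and Oryza_minor is the root, so the clade is the entire tree.
That clade contains 14 terminal taxa: Acinonyx_maculatus, Ailuropoda_minor, Anopheles_elegans, Callithrix_viridis, Colobus_minor, Enhydra_palustris, Formica_sylvestris, Homo_litoralis, Nomascus_sylvestris, Nyctereutes_niger, Oryza_minor, Otocyon_brevicauda, Salmo_gracilis, Ursus_niger.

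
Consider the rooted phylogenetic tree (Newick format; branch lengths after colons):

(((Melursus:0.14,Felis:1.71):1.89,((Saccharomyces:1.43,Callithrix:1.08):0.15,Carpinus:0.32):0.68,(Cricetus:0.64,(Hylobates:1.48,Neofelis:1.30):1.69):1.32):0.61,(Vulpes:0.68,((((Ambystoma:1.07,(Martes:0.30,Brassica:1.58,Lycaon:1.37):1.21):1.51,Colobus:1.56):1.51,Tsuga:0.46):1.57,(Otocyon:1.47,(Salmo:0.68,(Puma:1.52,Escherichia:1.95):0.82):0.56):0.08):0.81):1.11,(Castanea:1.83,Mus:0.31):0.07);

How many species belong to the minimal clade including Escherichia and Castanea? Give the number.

The MRCA of Escherichia and Castanea is the root, so the clade is the entire tree.
That clade contains 21 terminal taxa: Ambystoma, Brassica, Callithrix, Carpinus, Castanea, Colobus, Cricetus, Escherichia, Felis, Hylobates, Lycaon, Martes, Melursus, Mus, Neofelis, Otocyon, Puma, Saccharomyces, Salmo, Tsuga, Vulpes.

21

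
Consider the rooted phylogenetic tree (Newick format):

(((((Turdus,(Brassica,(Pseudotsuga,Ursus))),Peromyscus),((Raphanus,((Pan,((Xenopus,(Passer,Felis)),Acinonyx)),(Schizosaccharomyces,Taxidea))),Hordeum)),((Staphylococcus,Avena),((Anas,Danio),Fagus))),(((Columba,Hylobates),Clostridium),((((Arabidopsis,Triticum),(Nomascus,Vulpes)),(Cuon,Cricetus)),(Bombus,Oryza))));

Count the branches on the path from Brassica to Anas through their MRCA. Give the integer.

The MRCA of Brassica and Anas is the node subtending ((((Turdus,(Brassica,(Pseudotsuga,Ursus))),Peromyscus),((Raphanus,((Pan,((Xenopus,(Passer,Felis)),Acinonyx)),(Schizosaccharomyces,Taxidea))),Hordeum)),((Staphylococcus,Avena),((Anas,Danio),Fagus))).
From Brassica up to that node: 5 branches. From Anas up to the same node: 4 branches. Total: 5 + 4 = 9.

9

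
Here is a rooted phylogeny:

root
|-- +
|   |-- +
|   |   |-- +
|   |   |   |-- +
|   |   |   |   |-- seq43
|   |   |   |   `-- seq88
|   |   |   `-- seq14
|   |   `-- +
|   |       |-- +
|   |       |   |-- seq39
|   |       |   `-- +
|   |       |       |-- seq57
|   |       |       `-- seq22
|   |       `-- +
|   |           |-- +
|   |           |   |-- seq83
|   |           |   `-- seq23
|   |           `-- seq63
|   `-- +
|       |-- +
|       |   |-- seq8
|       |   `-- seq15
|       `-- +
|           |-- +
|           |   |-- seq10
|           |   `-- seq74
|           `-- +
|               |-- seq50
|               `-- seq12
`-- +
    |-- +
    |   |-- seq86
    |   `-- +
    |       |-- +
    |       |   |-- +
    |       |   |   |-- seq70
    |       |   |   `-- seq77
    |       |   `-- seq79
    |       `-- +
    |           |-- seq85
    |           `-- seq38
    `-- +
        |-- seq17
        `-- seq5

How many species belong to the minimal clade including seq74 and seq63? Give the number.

The MRCA of seq74 and seq63 is the node subtending ((((seq43,seq88),seq14),((seq39,(seq57,seq22)),((seq83,seq23),seq63))),((seq8,seq15),((seq10,seq74),(seq50,seq12)))).
That clade contains 15 terminal taxa: seq10, seq12, seq14, seq15, seq22, seq23, seq39, seq43, seq50, seq57, seq63, seq74, seq8, seq83, seq88.

15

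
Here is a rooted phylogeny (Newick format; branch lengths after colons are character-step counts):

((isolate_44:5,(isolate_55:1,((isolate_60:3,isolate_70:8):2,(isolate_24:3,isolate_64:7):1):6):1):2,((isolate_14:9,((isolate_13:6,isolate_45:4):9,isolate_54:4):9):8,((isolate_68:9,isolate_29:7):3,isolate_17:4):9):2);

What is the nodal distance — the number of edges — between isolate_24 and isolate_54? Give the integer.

9

The MRCA of isolate_24 and isolate_54 is the root of the tree.
From isolate_24 up to that node: 5 branches. From isolate_54 up to the same node: 4 branches. Total: 5 + 4 = 9.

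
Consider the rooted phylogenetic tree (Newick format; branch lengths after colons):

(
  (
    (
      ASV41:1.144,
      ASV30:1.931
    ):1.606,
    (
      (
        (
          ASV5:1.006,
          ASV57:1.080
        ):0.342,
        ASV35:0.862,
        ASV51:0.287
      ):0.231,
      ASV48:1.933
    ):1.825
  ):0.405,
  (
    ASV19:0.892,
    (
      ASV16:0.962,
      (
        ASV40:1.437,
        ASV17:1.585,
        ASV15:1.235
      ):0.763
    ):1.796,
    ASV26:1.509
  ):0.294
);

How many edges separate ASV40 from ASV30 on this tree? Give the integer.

7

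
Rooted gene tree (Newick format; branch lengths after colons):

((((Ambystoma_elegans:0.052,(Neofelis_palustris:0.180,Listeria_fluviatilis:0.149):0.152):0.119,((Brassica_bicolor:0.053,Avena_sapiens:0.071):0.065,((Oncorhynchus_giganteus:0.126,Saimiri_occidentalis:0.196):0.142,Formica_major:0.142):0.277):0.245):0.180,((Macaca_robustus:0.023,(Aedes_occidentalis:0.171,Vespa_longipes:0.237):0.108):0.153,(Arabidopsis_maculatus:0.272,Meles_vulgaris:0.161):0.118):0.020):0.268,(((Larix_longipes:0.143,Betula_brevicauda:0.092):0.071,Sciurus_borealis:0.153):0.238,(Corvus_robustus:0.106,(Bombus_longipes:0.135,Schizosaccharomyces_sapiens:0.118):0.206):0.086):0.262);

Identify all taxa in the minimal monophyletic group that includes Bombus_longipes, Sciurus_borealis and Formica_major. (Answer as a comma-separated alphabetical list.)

Tracing Bombus_longipes: it sits inside (Bombus_longipes,Schizosaccharomyces_sapiens).
Tracing Sciurus_borealis: it sits inside ((Larix_longipes,Betula_brevicauda),Sciurus_borealis).
Tracing Formica_major: it sits inside ((Oncorhynchus_giganteus,Saimiri_occidentalis),Formica_major).
The smallest clade enclosing all 3 is the whole tree (their MRCA is the root), so the answer is all 19 tips in alphabetical order.

Aedes_occidentalis, Ambystoma_elegans, Arabidopsis_maculatus, Avena_sapiens, Betula_brevicauda, Bombus_longipes, Brassica_bicolor, Corvus_robustus, Formica_major, Larix_longipes, Listeria_fluviatilis, Macaca_robustus, Meles_vulgaris, Neofelis_palustris, Oncorhynchus_giganteus, Saimiri_occidentalis, Schizosaccharomyces_sapiens, Sciurus_borealis, Vespa_longipes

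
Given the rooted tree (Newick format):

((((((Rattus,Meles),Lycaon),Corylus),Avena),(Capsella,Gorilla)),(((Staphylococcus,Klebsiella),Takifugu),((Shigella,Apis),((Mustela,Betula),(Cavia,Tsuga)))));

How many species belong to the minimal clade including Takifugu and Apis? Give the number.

9

The MRCA of Takifugu and Apis is the node subtending (((Staphylococcus,Klebsiella),Takifugu),((Shigella,Apis),((Mustela,Betula),(Cavia,Tsuga)))).
That clade contains 9 terminal taxa: Apis, Betula, Cavia, Klebsiella, Mustela, Shigella, Staphylococcus, Takifugu, Tsuga.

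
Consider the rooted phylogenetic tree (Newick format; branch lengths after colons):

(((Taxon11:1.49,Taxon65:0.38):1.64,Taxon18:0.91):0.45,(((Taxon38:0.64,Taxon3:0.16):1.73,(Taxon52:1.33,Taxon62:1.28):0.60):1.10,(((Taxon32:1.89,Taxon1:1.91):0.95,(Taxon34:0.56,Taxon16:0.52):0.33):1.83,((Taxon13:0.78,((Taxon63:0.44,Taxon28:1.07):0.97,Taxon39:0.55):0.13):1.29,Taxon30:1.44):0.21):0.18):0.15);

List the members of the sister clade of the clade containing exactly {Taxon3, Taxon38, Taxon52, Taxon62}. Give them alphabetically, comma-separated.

Taxon1, Taxon13, Taxon16, Taxon28, Taxon30, Taxon32, Taxon34, Taxon39, Taxon63

The clade containing exactly {Taxon3, Taxon38, Taxon52, Taxon62} attaches to the tree at the node subtending (((Taxon38,Taxon3),(Taxon52,Taxon62)),(((Taxon32,Taxon1),(Taxon34,Taxon16)),((Taxon13,((Taxon63,Taxon28),Taxon39)),Taxon30))).
The other lineage descending from that same node — the sister group — is (((Taxon32,Taxon1),(Taxon34,Taxon16)),((Taxon13,((Taxon63,Taxon28),Taxon39)),Taxon30)); its 9 tips in alphabetical order are the answer.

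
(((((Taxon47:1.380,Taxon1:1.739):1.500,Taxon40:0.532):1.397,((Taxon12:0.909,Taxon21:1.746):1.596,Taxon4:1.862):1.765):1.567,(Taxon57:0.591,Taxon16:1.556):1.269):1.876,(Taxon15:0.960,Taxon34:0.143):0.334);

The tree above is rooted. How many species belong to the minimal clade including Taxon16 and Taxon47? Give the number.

8

The MRCA of Taxon16 and Taxon47 is the node subtending ((((Taxon47,Taxon1),Taxon40),((Taxon12,Taxon21),Taxon4)),(Taxon57,Taxon16)).
That clade contains 8 terminal taxa: Taxon1, Taxon12, Taxon16, Taxon21, Taxon4, Taxon40, Taxon47, Taxon57.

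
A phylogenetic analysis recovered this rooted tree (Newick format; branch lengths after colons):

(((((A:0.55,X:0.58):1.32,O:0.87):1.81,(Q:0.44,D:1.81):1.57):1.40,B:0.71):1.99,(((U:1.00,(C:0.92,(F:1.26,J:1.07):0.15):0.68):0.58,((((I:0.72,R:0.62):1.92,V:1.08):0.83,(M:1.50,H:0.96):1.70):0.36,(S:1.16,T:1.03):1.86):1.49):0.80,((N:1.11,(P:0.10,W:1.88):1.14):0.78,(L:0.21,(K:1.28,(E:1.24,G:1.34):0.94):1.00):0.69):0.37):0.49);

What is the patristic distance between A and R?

13.58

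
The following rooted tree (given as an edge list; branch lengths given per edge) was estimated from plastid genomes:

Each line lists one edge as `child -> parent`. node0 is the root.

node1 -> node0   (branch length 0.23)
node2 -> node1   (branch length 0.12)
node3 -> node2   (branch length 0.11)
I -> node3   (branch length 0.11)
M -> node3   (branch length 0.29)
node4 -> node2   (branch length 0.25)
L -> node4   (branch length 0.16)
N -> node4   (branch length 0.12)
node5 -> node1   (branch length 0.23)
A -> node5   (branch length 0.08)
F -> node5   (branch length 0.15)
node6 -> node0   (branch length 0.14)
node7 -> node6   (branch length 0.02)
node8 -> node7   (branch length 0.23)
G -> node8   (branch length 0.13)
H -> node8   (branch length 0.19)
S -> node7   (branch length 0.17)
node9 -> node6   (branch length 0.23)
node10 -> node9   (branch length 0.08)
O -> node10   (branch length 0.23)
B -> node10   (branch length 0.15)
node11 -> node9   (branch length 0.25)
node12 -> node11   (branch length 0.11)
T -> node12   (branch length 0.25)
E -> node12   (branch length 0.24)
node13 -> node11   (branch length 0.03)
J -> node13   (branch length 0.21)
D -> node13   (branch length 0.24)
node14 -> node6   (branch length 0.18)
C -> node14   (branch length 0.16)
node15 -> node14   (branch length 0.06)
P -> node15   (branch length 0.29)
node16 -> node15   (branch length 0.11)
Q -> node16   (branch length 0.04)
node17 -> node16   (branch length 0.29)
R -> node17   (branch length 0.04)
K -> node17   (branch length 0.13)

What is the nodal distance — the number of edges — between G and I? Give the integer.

The MRCA of G and I is the root of the tree.
From G up to that node: 4 branches. From I up to the same node: 4 branches. Total: 4 + 4 = 8.

8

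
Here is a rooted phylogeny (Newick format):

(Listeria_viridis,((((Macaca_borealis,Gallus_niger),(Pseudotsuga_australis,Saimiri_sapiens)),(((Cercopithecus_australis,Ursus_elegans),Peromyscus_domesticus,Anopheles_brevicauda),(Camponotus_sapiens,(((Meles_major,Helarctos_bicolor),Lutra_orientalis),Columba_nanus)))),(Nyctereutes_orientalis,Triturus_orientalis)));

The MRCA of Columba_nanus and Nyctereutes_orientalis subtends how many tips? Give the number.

The MRCA of Columba_nanus and Nyctereutes_orientalis is the node subtending ((((Macaca_borealis,Gallus_niger),(Pseudotsuga_australis,Saimiri_sapiens)),(((Cercopithecus_australis,Ursus_elegans),Peromyscus_domesticus,Anopheles_brevicauda),(Camponotus_sapiens,(((Meles_major,Helarctos_bicolor),Lutra_orientalis),Columba_nanus)))),(Nyctereutes_orientalis,Triturus_orientalis)).
That clade contains 15 terminal taxa: Anopheles_brevicauda, Camponotus_sapiens, Cercopithecus_australis, Columba_nanus, Gallus_niger, Helarctos_bicolor, Lutra_orientalis, Macaca_borealis, Meles_major, Nyctereutes_orientalis, Peromyscus_domesticus, Pseudotsuga_australis, Saimiri_sapiens, Triturus_orientalis, Ursus_elegans.

15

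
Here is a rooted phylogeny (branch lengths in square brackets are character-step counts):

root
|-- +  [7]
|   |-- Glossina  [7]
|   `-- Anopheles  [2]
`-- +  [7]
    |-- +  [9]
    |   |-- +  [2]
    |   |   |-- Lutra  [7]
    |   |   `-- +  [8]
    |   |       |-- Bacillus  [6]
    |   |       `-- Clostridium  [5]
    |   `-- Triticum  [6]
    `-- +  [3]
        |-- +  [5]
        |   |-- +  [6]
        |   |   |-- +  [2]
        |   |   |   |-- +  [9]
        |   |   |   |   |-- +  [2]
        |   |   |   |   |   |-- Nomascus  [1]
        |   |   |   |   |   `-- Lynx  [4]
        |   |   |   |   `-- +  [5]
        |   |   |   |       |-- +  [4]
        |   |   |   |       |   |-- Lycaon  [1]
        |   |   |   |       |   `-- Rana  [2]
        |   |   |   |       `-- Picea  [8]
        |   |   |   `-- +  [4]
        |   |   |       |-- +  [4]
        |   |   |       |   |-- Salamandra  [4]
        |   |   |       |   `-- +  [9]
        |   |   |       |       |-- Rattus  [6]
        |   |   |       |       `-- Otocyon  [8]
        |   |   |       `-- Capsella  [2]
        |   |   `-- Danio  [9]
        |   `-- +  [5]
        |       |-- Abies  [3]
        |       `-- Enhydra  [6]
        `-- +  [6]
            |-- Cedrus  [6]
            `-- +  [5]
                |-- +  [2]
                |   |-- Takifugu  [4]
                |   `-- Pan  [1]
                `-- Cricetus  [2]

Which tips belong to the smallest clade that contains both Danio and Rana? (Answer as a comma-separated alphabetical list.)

Capsella, Danio, Lycaon, Lynx, Nomascus, Otocyon, Picea, Rana, Rattus, Salamandra

Tracing Danio: it sits inside ((((Nomascus,Lynx),((Lycaon,Rana),Picea)),((Salamandra,(Rattus,Otocyon)),Capsella)),Danio).
Tracing Rana: it sits inside (Lycaon,Rana).
The smallest clade enclosing both is ((((Nomascus,Lynx),((Lycaon,Rana),Picea)),((Salamandra,(Rattus,Otocyon)),Capsella)),Danio); the answer is its 10 terminal taxa in alphabetical order.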